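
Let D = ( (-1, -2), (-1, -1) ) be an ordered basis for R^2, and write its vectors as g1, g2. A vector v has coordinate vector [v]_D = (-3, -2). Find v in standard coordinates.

By definition v = -3g1 - 2g2.
Summing componentwise gives (5, 8).

(5, 8)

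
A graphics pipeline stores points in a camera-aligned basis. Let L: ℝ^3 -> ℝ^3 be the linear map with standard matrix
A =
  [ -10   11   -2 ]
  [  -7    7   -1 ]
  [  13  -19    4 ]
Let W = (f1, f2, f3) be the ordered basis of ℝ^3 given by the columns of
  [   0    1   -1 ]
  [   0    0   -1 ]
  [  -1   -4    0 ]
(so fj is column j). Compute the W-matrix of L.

With P the matrix whose columns are f1, ..., f3, [L]_W = P^(-1) A P.
Column by column: L(f1) = A f1 = <2, 1, -4>; its W-coordinates <0, 1, -1> give column 1.
Continuing for each basis vector yields [L]_W = [[0, -1, -2], [1, 1, -1], [-1, 3, 0]].

[[0, -1, -2], [1, 1, -1], [-1, 3, 0]]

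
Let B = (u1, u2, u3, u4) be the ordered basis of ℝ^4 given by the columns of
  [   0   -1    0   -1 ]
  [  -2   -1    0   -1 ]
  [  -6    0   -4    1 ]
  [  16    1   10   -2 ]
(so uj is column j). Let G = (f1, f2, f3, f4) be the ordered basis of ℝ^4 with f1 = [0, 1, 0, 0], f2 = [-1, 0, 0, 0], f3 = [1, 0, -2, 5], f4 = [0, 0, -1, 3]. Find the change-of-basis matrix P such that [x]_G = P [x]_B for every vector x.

[[-2, -1, 0, -1], [2, 0, 2, 0], [2, -1, 2, -1], [2, 2, 0, 1]]

Column j of P is [uj]_G, since P maps B-coordinates to G-coordinates.
Expressing u1 in G: u1 = -2f1 + 2f2 + 2f3 + 2f4, so column 1 of P is [-2, 2, 2, 2].
Doing the same for each uj gives P = [[-2, -1, 0, -1], [2, 0, 2, 0], [2, -1, 2, -1], [2, 2, 0, 1]].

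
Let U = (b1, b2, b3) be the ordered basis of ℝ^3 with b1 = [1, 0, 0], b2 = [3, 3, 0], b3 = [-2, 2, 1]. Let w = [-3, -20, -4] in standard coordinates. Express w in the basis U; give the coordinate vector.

[1, -4, -4]

We seek scalars with c_1 b1 + ... + c_3 b3 = w; equivalently solve M c = w where the columns of M are b1, ..., b3.
Gaussian elimination on [M | w] yields c = (1, -4, -4).
Check: b1 - 4b2 - 4b3 = [-3, -20, -4].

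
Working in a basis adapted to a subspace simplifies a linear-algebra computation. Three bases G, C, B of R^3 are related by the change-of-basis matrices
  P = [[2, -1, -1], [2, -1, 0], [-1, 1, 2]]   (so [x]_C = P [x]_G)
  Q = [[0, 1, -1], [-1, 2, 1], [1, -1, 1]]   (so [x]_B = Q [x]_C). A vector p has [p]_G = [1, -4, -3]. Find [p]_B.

Composing the changes, [p]_B = Q P [p]_G.
Q P = [[3, -2, -2], [1, 0, 3], [-1, 1, 1]]; applying this to [1, -4, -3] gives [17, -8, -8].

[17, -8, -8]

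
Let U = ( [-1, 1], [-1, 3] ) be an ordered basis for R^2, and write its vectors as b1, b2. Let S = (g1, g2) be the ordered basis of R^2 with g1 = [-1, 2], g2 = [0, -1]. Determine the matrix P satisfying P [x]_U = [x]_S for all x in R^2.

Take x = bj: its U-coordinates are the j-th standard unit vector, so P e_j — column j of P — equals [bj]_S.
b1 = g1 + g2, giving column 1 = [1, 1]; repeating for each j gives P = [[1, 1], [1, -1]].

[[1, 1], [1, -1]]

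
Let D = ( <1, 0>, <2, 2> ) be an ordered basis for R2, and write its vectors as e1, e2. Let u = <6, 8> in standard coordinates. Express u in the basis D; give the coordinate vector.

We seek scalars with c_1 e1 + c_2 e2 = u; equivalently solve M c = u where the columns of M are e1, e2.
System: c_1 + 2c_2 = 6, 0c_1 + 2c_2 = 8; solving gives c_1 = -2, c_2 = 4.
Check: -2e1 + 4e2 = <6, 8>.

<-2, 4>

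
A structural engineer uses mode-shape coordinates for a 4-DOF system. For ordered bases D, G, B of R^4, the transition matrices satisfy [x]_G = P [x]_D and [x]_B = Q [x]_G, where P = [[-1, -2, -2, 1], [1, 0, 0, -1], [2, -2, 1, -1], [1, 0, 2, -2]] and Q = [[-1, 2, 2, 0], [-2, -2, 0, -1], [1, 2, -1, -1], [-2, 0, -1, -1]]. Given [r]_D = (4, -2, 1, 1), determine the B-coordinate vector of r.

Composing the changes, [r]_B = Q P [r]_D.
Q P = [[7, -2, 4, -5], [-1, 4, 2, 2], [-2, 0, -5, 2], [-1, 6, 1, 1]]; applying this to (4, -2, 1, 1) gives (31, -8, -11, -14).

(31, -8, -11, -14)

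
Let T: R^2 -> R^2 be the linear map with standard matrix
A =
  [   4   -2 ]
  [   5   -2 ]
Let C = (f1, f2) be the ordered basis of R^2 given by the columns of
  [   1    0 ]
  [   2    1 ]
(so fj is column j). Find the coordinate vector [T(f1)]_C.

Compute T(f1) = A f1 = [0, 1] in standard coordinates.
Then write this in C-coordinates: solve for y in y_1 f1 + y_2 f2 = [0, 1].
This gives y = [0, 1], which is column 1 of [T]_C.

[0, 1]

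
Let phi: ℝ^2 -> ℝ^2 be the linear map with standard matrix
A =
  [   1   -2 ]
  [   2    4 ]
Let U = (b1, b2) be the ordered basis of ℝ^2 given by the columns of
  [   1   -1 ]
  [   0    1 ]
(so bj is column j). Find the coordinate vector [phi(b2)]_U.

Compute phi(b2) = A b2 = (-3, 2) in standard coordinates.
Then write this in U-coordinates: solve for y in y_1 b1 + y_2 b2 = (-3, 2).
This gives y = (-1, 2), which is column 2 of [phi]_U.

(-1, 2)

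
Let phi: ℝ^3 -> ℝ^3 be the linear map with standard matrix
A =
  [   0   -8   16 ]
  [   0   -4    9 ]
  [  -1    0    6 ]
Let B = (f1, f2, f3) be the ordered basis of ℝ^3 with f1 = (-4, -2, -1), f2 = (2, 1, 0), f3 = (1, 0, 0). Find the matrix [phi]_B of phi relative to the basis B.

[[2, 2, 1], [3, 0, 2], [2, 0, 0]]

With P the matrix whose columns are f1, ..., f3, [phi]_B = P^(-1) A P.
Column by column: phi(f1) = A f1 = (0, -1, -2); its B-coordinates (2, 3, 2) give column 1.
Continuing for each basis vector yields [phi]_B = [[2, 2, 1], [3, 0, 2], [2, 0, 0]].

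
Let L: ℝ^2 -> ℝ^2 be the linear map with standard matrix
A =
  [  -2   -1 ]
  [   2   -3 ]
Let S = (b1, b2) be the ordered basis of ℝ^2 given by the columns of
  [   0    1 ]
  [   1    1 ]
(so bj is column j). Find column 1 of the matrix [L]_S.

Compute L(b1) = A b1 = <-1, -3> in standard coordinates.
Then write this in S-coordinates: solve for y in y_1 b1 + y_2 b2 = <-1, -3>.
This gives y = <-2, -1>, which is column 1 of [L]_S.

<-2, -1>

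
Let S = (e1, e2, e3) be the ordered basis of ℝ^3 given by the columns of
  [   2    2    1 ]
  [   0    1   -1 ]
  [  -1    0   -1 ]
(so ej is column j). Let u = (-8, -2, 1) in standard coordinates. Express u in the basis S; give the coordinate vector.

(1, -4, -2)

We seek scalars with c_1 e1 + ... + c_3 e3 = u; equivalently solve M c = u where the columns of M are e1, ..., e3.
Gaussian elimination on [M | u] yields c = (1, -4, -2).
Check: e1 - 4e2 - 2e3 = (-8, -2, 1).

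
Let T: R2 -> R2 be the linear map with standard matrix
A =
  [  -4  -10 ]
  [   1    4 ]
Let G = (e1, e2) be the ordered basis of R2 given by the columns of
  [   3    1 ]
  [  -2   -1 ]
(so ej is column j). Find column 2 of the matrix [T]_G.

Compute T(e2) = A e2 = <6, -3> in standard coordinates.
Then write this in G-coordinates: solve for y in y_1 e1 + y_2 e2 = <6, -3>.
This gives y = <3, -3>, which is column 2 of [T]_G.

<3, -3>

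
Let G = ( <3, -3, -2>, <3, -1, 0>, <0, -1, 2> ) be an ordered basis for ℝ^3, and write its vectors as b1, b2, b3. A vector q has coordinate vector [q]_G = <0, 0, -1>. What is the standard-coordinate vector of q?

The coordinates say q = 0·b1 + 0·b2 - b3; adding the scaled basis vectors gives <0, 1, -2>.

<0, 1, -2>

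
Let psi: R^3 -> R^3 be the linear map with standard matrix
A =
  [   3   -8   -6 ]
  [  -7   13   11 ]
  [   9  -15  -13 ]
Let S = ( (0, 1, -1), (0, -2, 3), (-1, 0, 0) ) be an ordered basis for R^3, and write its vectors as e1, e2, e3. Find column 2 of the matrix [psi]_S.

Compute psi(e2) = A e2 = (-2, 7, -9) in standard coordinates.
Then write this in S-coordinates: solve for y in y_1 e1 + ... + y_3 e3 = (-2, 7, -9).
This gives y = (3, -2, 2), which is column 2 of [psi]_S.

(3, -2, 2)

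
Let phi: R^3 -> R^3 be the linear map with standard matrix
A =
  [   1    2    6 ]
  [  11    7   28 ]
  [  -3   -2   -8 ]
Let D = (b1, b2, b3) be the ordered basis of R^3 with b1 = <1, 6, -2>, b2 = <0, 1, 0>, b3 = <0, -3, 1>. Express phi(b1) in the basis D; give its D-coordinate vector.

<1, 0, 3>

Column 1 of [phi]_D is the D-coordinate vector of phi(b1).
In standard coordinates phi(b1) = A b1 = <1, -3, 1>.
Converting to D: <1, -3, 1> = b1 + 0·b2 + 3b3, so the coordinate vector is <1, 0, 3>.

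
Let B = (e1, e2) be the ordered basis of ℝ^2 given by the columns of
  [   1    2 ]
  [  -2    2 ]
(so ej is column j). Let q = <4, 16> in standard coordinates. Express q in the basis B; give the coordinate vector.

We seek scalars with c_1 e1 + c_2 e2 = q; equivalently solve M c = q where the columns of M are e1, e2.
System: c_1 + 2c_2 = 4, -2c_1 + 2c_2 = 16; solving gives c_1 = -4, c_2 = 4.
Check: -4e1 + 4e2 = <4, 16>.

<-4, 4>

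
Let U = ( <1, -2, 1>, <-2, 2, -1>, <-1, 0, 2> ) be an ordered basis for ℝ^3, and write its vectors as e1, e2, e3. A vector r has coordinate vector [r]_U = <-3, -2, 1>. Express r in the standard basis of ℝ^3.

r = M [r]_U, where M has columns e1, ..., e3.
Carrying out the matrix-vector product, r = <0, 2, 1>.

<0, 2, 1>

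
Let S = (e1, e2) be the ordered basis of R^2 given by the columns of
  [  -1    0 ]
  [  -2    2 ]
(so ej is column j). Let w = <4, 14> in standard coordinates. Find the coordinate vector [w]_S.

We seek scalars with c_1 e1 + c_2 e2 = w; equivalently solve M c = w where the columns of M are e1, e2.
System: -c_1 + 0c_2 = 4, -2c_1 + 2c_2 = 14; solving gives c_1 = -4, c_2 = 3.
Check: -4e1 + 3e2 = <4, 14>.

<-4, 3>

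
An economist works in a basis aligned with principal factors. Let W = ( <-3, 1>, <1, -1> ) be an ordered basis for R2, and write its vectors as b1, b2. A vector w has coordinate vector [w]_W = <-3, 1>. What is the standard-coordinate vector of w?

<10, -4>

w = M [w]_W, where M has columns b1, b2.
Carrying out the matrix-vector product, w = <10, -4>.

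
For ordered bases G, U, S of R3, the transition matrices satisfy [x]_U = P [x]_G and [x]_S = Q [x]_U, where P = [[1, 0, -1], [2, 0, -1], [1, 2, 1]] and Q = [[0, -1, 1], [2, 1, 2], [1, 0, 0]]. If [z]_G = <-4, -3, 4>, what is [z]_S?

First [z]_U = P [z]_G = <-8, -12, -6>.
Then [z]_S = Q [z]_U = <6, -40, -8>.

<6, -40, -8>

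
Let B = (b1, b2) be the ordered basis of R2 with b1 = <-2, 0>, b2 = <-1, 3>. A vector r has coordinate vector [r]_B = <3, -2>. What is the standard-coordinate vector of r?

<-4, -6>

The coordinates say r = 3b1 - 2b2; adding the scaled basis vectors gives <-4, -6>.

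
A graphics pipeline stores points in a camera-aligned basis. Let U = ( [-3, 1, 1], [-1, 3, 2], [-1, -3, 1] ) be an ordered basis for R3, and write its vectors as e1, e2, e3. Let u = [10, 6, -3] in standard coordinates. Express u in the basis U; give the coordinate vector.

[u]_U is the unique c with M c = u, where M has columns e1, ..., e3.
Solving this 3x3 system gives c = (-3, 1, -2).
Check: -3e1 + e2 - 2e3 = [10, 6, -3].

[-3, 1, -2]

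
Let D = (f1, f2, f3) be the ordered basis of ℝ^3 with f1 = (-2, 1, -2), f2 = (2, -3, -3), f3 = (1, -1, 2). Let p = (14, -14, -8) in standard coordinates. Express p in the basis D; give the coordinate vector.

(-4, 4, -2)

[p]_D is the unique c with M c = p, where M has columns f1, ..., f3.
Row-reducing the augmented matrix [M | p] gives c = (-4, 4, -2).
Check: -4f1 + 4f2 - 2f3 = (14, -14, -8).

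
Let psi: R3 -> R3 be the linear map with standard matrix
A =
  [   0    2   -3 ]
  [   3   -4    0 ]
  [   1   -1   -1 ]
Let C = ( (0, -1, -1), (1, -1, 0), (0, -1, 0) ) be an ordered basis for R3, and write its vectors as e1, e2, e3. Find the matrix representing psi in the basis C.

Let P have columns e1, ..., e3. Then [psi]_C = P^(-1) A P.
Here det P = 1, so P^(-1) is integer; computing A P first and then P^(-1)(A P) gives [[-2, -2, -1], [1, -2, -2], [-3, -3, -1]].

[[-2, -2, -1], [1, -2, -2], [-3, -3, -1]]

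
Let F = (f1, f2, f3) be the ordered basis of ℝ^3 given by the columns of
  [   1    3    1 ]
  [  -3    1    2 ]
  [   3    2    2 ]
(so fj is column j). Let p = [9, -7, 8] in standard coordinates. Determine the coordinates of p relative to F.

[2, 3, -2]

We seek scalars with c_1 f1 + ... + c_3 f3 = p; equivalently solve M c = p where the columns of M are f1, ..., f3.
Solving this 3x3 system gives c = (2, 3, -2).
Check: 2f1 + 3f2 - 2f3 = [9, -7, 8].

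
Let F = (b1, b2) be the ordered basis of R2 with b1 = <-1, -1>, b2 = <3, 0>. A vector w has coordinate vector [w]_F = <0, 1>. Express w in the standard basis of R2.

<3, 0>

By definition w = 0·b1 + b2.
Summing componentwise gives <3, 0>.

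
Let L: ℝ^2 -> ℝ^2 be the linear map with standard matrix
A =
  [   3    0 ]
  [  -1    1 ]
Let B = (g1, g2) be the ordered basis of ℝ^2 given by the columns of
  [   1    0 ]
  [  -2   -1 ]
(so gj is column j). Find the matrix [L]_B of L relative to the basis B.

The j-th column of [L]_B is [L(gj)]_B.
L(g1) = A g1 = (3, -3) = 3g1 - 3g2, so column 1 is (3, -3).
Repeating for g2 and assembling the columns gives [[3, 0], [-3, 1]].

[[3, 0], [-3, 1]]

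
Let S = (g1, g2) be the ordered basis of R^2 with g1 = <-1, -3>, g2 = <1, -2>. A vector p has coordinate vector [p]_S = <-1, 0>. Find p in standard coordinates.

By definition p = -g1 + 0·g2.
Summing componentwise gives <1, 3>.

<1, 3>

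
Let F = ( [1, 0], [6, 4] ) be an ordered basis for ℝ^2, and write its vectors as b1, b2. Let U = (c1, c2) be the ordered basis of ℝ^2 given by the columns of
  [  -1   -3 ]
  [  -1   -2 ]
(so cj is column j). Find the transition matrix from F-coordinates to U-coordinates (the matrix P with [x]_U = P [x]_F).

[[2, 0], [-1, -2]]

Take x = bj: its F-coordinates are the j-th standard unit vector, so P e_j — column j of P — equals [bj]_U.
b1 = 2c1 - c2, giving column 1 = [2, -1]; repeating for each j gives P = [[2, 0], [-1, -2]].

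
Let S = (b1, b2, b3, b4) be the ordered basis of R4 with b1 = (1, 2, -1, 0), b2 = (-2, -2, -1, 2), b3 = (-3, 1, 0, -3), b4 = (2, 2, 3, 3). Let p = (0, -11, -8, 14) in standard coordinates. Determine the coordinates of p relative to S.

[p]_S is the unique c with M c = p, where M has columns b1, ..., b4.
Solving this 4x4 system gives c = (1, 4, -3, -1).
Check: b1 + 4b2 - 3b3 - b4 = (0, -11, -8, 14).

(1, 4, -3, -1)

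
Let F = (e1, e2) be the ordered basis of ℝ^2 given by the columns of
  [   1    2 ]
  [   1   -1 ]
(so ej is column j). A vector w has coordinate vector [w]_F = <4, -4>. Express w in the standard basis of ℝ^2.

w = M [w]_F, where M has columns e1, e2.
Carrying out the matrix-vector product, w = <-4, 8>.

<-4, 8>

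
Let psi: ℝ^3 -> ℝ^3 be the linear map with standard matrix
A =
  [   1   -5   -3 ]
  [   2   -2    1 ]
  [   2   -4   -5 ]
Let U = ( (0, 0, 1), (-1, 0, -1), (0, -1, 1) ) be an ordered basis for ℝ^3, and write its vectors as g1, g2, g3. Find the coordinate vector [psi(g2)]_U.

(-2, -2, 3)

Compute psi(g2) = A g2 = (2, -3, 3) in standard coordinates.
Then write this in U-coordinates: solve for y in y_1 g1 + ... + y_3 g3 = (2, -3, 3).
This gives y = (-2, -2, 3), which is column 2 of [psi]_U.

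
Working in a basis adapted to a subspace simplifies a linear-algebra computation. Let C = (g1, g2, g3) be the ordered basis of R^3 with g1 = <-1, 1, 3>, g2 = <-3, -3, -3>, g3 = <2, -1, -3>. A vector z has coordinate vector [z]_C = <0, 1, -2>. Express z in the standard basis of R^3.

By definition z = 0·g1 + g2 - 2g3.
Summing componentwise gives <-7, -1, 3>.

<-7, -1, 3>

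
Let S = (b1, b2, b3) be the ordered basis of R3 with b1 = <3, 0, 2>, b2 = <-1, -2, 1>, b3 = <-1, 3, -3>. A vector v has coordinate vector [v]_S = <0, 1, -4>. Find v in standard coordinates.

The coordinates say v = 0·b1 + b2 - 4b3; adding the scaled basis vectors gives <3, -14, 13>.

<3, -14, 13>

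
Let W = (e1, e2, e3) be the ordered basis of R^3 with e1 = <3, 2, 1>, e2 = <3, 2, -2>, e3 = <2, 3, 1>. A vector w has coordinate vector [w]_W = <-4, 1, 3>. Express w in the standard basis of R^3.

<-3, 3, -3>

w = M [w]_W, where M has columns e1, ..., e3.
Carrying out the matrix-vector product, w = <-3, 3, -3>.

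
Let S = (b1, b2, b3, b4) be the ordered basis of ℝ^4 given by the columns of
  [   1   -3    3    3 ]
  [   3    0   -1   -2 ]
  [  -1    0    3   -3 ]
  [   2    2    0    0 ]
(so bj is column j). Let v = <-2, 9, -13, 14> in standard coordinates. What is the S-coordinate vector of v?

<4, 3, -1, 2>

[v]_S is the unique c with M c = v, where M has columns b1, ..., b4.
Gaussian elimination on [M | v] yields c = (4, 3, -1, 2).
Check: 4b1 + 3b2 - b3 + 2b4 = <-2, 9, -13, 14>.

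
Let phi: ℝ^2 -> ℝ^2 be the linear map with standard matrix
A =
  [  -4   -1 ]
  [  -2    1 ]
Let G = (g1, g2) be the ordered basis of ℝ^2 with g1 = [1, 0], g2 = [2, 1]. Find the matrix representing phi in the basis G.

Let P have columns g1, g2. Then [phi]_G = P^(-1) A P.
Here det P = 1, so P^(-1) is integer; computing A P first and then P^(-1)(A P) gives [[0, -3], [-2, -3]].

[[0, -3], [-2, -3]]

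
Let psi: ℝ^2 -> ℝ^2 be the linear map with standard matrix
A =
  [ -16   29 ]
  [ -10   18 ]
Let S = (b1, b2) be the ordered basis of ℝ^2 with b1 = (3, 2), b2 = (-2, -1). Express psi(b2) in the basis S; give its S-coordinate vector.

Compute psi(b2) = A b2 = (3, 2) in standard coordinates.
Then write this in S-coordinates: solve for y in y_1 b1 + y_2 b2 = (3, 2).
This gives y = (1, 0), which is column 2 of [psi]_S.

(1, 0)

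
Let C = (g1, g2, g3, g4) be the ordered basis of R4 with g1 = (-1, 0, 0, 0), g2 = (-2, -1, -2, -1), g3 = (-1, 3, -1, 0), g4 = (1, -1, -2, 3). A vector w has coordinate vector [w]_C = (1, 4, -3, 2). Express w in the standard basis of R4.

(-4, -15, -9, 2)

By definition w = g1 + 4g2 - 3g3 + 2g4.
Summing componentwise gives (-4, -15, -9, 2).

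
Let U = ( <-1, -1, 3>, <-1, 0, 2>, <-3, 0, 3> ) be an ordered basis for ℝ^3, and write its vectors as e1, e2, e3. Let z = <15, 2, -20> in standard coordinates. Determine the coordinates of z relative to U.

<-2, -1, -4>

[z]_U is the unique c with M c = z, where M has columns e1, ..., e3.
Row-reducing the augmented matrix [M | z] gives c = (-2, -1, -4).
Check: -2e1 - e2 - 4e3 = <15, 2, -20>.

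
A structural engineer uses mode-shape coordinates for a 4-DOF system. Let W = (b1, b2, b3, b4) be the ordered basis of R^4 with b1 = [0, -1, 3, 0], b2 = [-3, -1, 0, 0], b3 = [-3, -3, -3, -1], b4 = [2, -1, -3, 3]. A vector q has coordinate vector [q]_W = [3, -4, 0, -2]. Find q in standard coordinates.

[8, 3, 15, -6]

By definition q = 3b1 - 4b2 + 0·b3 - 2b4.
Summing componentwise gives [8, 3, 15, -6].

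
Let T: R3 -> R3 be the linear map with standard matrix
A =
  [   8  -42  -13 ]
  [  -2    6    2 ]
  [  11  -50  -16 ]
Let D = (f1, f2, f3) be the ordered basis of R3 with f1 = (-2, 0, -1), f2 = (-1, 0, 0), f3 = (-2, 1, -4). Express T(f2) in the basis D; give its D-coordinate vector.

Column 2 of [T]_D is the D-coordinate vector of T(f2).
In standard coordinates T(f2) = A f2 = (-8, 2, -11).
Converting to D: (-8, 2, -11) = 3f1 - 2f2 + 2f3, so the coordinate vector is (3, -2, 2).

(3, -2, 2)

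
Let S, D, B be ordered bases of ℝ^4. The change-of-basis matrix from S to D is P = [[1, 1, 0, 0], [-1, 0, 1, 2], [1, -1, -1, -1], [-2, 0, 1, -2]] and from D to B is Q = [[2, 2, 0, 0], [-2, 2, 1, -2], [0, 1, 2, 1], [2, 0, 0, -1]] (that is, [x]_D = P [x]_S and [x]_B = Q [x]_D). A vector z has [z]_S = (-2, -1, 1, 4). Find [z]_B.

(16, 28, -4, -3)

Apply P to get D-coordinates (-3, 11, -6, -3), then Q to get B-coordinates.
The result is [z]_B = (16, 28, -4, -3).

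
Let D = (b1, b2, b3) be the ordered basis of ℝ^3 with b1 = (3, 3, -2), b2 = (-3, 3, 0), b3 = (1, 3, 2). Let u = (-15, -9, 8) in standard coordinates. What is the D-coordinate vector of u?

(-4, 1, 0)

[u]_D is the unique c with M c = u, where M has columns b1, ..., b3.
Solving this 3x3 system gives c = (-4, 1, 0).
Check: -4b1 + b2 + 0·b3 = (-15, -9, 8).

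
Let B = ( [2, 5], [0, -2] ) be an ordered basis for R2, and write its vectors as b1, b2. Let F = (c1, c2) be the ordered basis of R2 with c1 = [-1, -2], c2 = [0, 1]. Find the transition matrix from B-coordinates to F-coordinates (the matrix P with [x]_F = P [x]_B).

[[-2, 0], [1, -2]]

Take x = bj: its B-coordinates are the j-th standard unit vector, so P e_j — column j of P — equals [bj]_F.
b1 = -2c1 + c2, giving column 1 = [-2, 1]; repeating for each j gives P = [[-2, 0], [1, -2]].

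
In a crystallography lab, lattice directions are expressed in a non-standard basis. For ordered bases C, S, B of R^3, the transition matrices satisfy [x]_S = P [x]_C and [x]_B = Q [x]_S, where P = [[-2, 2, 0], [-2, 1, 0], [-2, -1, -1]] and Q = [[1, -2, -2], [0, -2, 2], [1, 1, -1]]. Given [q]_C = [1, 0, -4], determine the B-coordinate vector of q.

Apply P to get S-coordinates [-2, -2, 2], then Q to get B-coordinates.
The result is [q]_B = [-2, 8, -6].

[-2, 8, -6]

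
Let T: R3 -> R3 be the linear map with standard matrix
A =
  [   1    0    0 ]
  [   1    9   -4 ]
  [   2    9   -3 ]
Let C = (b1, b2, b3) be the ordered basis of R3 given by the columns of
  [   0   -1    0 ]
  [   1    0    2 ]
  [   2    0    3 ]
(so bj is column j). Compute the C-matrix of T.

[[3, -1, 0], [0, 1, 0], [-1, 0, 3]]

With P the matrix whose columns are b1, ..., b3, [T]_C = P^(-1) A P.
Column by column: T(b1) = A b1 = <0, 1, 3>; its C-coordinates <3, 0, -1> give column 1.
Continuing for each basis vector yields [T]_C = [[3, -1, 0], [0, 1, 0], [-1, 0, 3]].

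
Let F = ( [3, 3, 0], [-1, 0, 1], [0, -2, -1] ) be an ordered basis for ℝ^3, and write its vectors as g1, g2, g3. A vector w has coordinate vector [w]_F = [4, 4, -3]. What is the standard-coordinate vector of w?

The coordinates say w = 4g1 + 4g2 - 3g3; adding the scaled basis vectors gives [8, 18, 7].

[8, 18, 7]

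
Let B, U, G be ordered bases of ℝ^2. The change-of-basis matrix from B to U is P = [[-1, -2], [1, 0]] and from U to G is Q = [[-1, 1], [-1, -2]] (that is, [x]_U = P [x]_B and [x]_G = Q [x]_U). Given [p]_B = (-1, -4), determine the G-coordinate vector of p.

(-10, -7)

Apply P to get U-coordinates (9, -1), then Q to get G-coordinates.
The result is [p]_G = (-10, -7).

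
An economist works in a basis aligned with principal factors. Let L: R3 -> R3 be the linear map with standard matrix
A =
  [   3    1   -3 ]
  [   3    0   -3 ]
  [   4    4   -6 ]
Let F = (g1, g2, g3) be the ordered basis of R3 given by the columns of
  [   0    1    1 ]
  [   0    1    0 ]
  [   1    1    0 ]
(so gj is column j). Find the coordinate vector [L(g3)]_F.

Column 3 of [L]_F is the F-coordinate vector of L(g3).
In standard coordinates L(g3) = A g3 = (3, 3, 4).
Converting to F: (3, 3, 4) = g1 + 3g2 + 0·g3, so the coordinate vector is (1, 3, 0).

(1, 3, 0)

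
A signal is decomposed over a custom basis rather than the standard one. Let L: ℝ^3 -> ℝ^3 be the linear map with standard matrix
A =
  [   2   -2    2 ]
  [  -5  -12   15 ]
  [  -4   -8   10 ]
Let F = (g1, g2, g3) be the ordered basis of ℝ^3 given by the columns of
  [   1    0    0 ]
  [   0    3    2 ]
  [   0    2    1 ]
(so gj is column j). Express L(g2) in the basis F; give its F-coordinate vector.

Column 2 of [L]_F is the F-coordinate vector of L(g2).
In standard coordinates L(g2) = A g2 = <-2, -6, -4>.
Converting to F: <-2, -6, -4> = -2g1 - 2g2 + 0·g3, so the coordinate vector is <-2, -2, 0>.

<-2, -2, 0>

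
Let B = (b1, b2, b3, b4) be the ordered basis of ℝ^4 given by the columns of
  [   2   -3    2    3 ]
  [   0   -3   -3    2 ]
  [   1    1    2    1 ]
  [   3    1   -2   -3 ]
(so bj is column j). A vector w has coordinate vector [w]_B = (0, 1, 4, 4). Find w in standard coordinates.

w = M [w]_B, where M has columns b1, ..., b4.
Carrying out the matrix-vector product, w = (17, -7, 13, -19).

(17, -7, 13, -19)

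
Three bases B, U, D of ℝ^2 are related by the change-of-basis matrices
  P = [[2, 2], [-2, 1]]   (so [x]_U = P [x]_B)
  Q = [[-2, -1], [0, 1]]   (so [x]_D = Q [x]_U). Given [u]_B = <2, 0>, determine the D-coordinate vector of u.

<-4, -4>

Apply P to get U-coordinates <4, -4>, then Q to get D-coordinates.
The result is [u]_D = <-4, -4>.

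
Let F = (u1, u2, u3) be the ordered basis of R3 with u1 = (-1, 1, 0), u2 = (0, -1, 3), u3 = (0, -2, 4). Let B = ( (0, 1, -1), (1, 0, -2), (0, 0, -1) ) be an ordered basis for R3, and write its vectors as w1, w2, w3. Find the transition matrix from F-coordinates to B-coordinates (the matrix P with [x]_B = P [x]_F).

[[1, -1, -2], [-1, 0, 0], [1, -2, -2]]

Column j of P is [uj]_B, since P maps F-coordinates to B-coordinates.
Expressing u1 in B: u1 = w1 - w2 + w3, so column 1 of P is (1, -1, 1).
Doing the same for each uj gives P = [[1, -1, -2], [-1, 0, 0], [1, -2, -2]].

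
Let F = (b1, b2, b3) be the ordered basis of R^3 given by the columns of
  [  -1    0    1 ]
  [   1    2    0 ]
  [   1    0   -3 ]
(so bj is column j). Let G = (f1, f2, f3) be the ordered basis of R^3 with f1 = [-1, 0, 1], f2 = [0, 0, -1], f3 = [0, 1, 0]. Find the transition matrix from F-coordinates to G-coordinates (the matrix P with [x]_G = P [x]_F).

Let M have columns bj and N have columns fj. Then for every x, N [x]_G = x = M [x]_F, so P = N^(-1) M.
Since det N = -1, N^(-1) has integer entries; multiplying gives P = [[1, 0, -1], [0, 0, 2], [1, 2, 0]].

[[1, 0, -1], [0, 0, 2], [1, 2, 0]]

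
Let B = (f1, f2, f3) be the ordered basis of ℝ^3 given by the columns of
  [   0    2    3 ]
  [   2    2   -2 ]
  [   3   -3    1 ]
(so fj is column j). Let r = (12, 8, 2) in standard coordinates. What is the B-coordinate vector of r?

(3, 3, 2)

We seek scalars with c_1 f1 + ... + c_3 f3 = r; equivalently solve M c = r where the columns of M are f1, ..., f3.
Row-reducing the augmented matrix [M | r] gives c = (3, 3, 2).
Check: 3f1 + 3f2 + 2f3 = (12, 8, 2).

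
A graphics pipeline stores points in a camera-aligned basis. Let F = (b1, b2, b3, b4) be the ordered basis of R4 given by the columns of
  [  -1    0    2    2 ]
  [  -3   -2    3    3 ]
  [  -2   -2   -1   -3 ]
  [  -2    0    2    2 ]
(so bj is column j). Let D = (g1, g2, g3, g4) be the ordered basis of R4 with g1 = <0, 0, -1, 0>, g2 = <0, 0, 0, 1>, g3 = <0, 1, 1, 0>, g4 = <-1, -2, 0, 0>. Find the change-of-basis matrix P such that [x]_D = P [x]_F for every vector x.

[[1, 0, 0, 2], [-2, 0, 2, 2], [-1, -2, -1, -1], [1, 0, -2, -2]]

Take x = bj: its F-coordinates are the j-th standard unit vector, so P e_j — column j of P — equals [bj]_D.
b1 = g1 - 2g2 - g3 + g4, giving column 1 = <1, -2, -1, 1>; repeating for each j gives P = [[1, 0, 0, 2], [-2, 0, 2, 2], [-1, -2, -1, -1], [1, 0, -2, -2]].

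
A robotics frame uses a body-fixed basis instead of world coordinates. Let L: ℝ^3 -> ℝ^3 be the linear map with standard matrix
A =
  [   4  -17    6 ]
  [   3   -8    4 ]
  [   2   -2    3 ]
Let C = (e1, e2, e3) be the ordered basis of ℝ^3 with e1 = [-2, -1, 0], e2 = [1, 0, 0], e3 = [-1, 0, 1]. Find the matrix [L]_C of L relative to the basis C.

[[-2, -3, -1], [3, 0, 1], [-2, 2, 1]]

Let P have columns e1, ..., e3. Then [L]_C = P^(-1) A P.
Here det P = 1, so P^(-1) is integer; computing A P first and then P^(-1)(A P) gives [[-2, -3, -1], [3, 0, 1], [-2, 2, 1]].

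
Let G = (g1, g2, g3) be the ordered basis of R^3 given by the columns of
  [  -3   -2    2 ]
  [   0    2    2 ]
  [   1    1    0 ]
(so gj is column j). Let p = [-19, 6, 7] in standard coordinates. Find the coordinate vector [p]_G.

[3, 4, -1]

We seek scalars with c_1 g1 + ... + c_3 g3 = p; equivalently solve M c = p where the columns of M are g1, ..., g3.
Gaussian elimination on [M | p] yields c = (3, 4, -1).
Check: 3g1 + 4g2 - g3 = [-19, 6, 7].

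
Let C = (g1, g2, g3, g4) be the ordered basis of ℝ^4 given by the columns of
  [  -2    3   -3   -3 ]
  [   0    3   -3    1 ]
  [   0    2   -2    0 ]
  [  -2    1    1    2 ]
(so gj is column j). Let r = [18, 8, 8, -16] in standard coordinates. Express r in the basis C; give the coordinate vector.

Write r = c_1 g1 + ... + c_4 g4 and solve for the c_i.
Gaussian elimination on [M | r] yields c = (3, 1, -3, -4).
Check: 3g1 + g2 - 3g3 - 4g4 = [18, 8, 8, -16].

[3, 1, -3, -4]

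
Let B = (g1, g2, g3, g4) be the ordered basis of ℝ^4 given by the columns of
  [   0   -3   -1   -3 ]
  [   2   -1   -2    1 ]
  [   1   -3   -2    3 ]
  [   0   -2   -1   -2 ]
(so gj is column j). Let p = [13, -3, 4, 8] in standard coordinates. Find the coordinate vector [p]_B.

Write p = c_1 g1 + ... + c_4 g4 and solve for the c_i.
Gaussian elimination on [M | p] yields c = (-1, -4, 2, -1).
Check: -g1 - 4g2 + 2g3 - g4 = [13, -3, 4, 8].

[-1, -4, 2, -1]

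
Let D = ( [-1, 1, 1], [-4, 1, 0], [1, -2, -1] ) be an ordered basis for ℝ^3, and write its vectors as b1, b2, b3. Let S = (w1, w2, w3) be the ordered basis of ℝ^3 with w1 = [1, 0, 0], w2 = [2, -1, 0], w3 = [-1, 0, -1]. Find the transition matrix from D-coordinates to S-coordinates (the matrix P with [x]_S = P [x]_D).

[[0, -2, -2], [-1, -1, 2], [-1, 0, 1]]

Take x = bj: its D-coordinates are the j-th standard unit vector, so P e_j — column j of P — equals [bj]_S.
b1 = 0·w1 - w2 - w3, giving column 1 = [0, -1, -1]; repeating for each j gives P = [[0, -2, -2], [-1, -1, 2], [-1, 0, 1]].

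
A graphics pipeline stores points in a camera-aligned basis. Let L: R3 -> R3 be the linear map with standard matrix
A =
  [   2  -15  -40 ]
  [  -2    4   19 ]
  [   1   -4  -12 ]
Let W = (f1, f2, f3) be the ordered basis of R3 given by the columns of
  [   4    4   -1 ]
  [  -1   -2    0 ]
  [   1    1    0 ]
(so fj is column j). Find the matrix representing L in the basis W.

The j-th column of [L]_W is [L(fj)]_W.
L(f1) = A f1 = [-17, 7, -4] = -f1 - 3f2 + f3, so column 1 is [-1, -3, 1].
Repeating for f2, f3 and assembling the columns gives [[-1, 3, 0], [-3, -3, -1], [1, 2, -2]].

[[-1, 3, 0], [-3, -3, -1], [1, 2, -2]]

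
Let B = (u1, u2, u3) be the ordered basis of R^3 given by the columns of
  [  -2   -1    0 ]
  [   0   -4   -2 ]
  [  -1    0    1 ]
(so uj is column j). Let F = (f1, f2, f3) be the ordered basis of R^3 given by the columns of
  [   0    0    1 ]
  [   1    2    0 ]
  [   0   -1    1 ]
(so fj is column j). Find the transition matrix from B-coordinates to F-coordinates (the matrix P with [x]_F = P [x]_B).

[[2, -2, 0], [-1, -1, -1], [-2, -1, 0]]

Let M have columns uj and N have columns fj. Then for every x, N [x]_F = x = M [x]_B, so P = N^(-1) M.
Since det N = -1, N^(-1) has integer entries; multiplying gives P = [[2, -2, 0], [-1, -1, -1], [-2, -1, 0]].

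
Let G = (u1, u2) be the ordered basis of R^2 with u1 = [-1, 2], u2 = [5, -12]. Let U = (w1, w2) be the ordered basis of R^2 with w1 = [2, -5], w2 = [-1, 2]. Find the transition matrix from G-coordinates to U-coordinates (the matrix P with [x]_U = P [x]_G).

[[0, 2], [1, -1]]

Let M have columns uj and N have columns wj. Then for every x, N [x]_U = x = M [x]_G, so P = N^(-1) M.
Since det N = -1, N^(-1) has integer entries; multiplying gives P = [[0, 2], [1, -1]].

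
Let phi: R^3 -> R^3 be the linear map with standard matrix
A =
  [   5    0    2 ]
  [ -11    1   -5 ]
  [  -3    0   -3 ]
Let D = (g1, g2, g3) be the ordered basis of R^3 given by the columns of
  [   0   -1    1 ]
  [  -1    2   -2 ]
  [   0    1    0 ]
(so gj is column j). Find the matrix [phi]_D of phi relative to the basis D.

Let P have columns g1, ..., g3. Then [phi]_D = P^(-1) A P.
Here det P = -1, so P^(-1) is integer; computing A P first and then P^(-1)(A P) gives [[1, -2, 3], [0, 0, -3], [0, -3, 2]].

[[1, -2, 3], [0, 0, -3], [0, -3, 2]]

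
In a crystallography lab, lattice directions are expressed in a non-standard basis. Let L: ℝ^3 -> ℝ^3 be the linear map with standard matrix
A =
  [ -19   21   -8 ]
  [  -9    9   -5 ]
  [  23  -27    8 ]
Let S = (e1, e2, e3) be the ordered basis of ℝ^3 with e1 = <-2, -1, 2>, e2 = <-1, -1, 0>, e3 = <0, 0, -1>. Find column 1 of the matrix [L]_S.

Column 1 of [L]_S is the S-coordinate vector of L(e1).
In standard coordinates L(e1) = A e1 = <1, -1, -3>.
Converting to S: <1, -1, -3> = -2e1 + 3e2 - e3, so the coordinate vector is <-2, 3, -1>.

<-2, 3, -1>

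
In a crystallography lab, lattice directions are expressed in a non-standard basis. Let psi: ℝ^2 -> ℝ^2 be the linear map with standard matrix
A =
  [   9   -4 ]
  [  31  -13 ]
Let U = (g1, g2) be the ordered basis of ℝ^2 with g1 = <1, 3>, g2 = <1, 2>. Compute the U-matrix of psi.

The j-th column of [psi]_U is [psi(gj)]_U.
psi(g1) = A g1 = <-3, -8> = -2g1 - g2, so column 1 is <-2, -1>.
Repeating for g2 and assembling the columns gives [[-2, 3], [-1, -2]].

[[-2, 3], [-1, -2]]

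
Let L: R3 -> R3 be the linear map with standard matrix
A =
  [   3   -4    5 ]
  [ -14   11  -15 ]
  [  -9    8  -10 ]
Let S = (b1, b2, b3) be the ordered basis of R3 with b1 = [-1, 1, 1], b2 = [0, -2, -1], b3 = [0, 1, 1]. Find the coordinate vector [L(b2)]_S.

Compute L(b2) = A b2 = [3, -7, -6] in standard coordinates.
Then write this in S-coordinates: solve for y in y_1 b1 + ... + y_3 b3 = [3, -7, -6].
This gives y = [-3, 1, -2], which is column 2 of [L]_S.

[-3, 1, -2]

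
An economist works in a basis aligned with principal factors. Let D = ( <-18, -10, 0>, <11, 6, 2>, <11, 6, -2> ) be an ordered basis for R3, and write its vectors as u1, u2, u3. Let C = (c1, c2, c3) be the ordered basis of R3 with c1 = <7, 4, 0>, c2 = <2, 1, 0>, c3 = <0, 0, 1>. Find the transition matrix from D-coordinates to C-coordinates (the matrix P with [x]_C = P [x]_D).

[[-2, 1, 1], [-2, 2, 2], [0, 2, -2]]

Take x = uj: its D-coordinates are the j-th standard unit vector, so P e_j — column j of P — equals [uj]_C.
u1 = -2c1 - 2c2 + 0·c3, giving column 1 = <-2, -2, 0>; repeating for each j gives P = [[-2, 1, 1], [-2, 2, 2], [0, 2, -2]].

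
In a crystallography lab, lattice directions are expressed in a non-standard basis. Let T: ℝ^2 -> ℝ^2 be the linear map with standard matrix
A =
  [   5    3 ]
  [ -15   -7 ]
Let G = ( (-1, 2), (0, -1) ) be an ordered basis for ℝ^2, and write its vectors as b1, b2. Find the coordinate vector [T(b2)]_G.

(3, -1)

Column 2 of [T]_G is the G-coordinate vector of T(b2).
In standard coordinates T(b2) = A b2 = (-3, 7).
Converting to G: (-3, 7) = 3b1 - b2, so the coordinate vector is (3, -1).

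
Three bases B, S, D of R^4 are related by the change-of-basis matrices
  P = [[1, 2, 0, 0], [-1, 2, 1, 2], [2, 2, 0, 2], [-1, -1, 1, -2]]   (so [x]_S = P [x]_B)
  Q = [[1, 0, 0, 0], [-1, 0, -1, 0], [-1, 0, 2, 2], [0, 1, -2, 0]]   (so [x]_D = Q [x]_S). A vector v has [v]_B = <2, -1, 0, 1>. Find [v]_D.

<0, -4, 2, -10>

First [v]_S = P [v]_B = <0, -2, 4, -3>.
Then [v]_D = Q [v]_S = <0, -4, 2, -10>.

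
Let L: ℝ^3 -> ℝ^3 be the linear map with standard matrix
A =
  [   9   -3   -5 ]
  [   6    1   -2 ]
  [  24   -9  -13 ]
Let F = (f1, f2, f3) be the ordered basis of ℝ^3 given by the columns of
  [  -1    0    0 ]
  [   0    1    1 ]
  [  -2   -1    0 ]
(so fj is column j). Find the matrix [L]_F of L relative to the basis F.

[[-1, -2, 3], [0, 0, 3], [-2, 3, -2]]

Let P have columns f1, ..., f3. Then [L]_F = P^(-1) A P.
Here det P = -1, so P^(-1) is integer; computing A P first and then P^(-1)(A P) gives [[-1, -2, 3], [0, 0, 3], [-2, 3, -2]].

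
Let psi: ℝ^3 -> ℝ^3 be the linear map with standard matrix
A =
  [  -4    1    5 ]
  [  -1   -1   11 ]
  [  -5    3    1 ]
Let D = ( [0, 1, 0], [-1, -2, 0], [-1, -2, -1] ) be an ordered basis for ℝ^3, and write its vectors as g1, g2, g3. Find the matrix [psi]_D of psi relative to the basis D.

The j-th column of [psi]_D is [psi(gj)]_D.
psi(g1) = A g1 = [1, -1, 3] = -3g1 + 2g2 - 3g3, so column 1 is [-3, 2, -3].
Repeating for g2, g3 and assembling the columns gives [[-3, -1, -2], [2, -3, 1], [-3, 1, 2]].

[[-3, -1, -2], [2, -3, 1], [-3, 1, 2]]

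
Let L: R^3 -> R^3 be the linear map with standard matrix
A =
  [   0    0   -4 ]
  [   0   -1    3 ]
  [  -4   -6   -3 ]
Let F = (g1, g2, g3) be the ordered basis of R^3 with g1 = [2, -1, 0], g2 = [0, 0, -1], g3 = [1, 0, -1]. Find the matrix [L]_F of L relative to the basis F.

The j-th column of [L]_F is [L(gj)]_F.
L(g1) = A g1 = [0, 1, -2] = -g1 + 0·g2 + 2g3, so column 1 is [-1, 0, 2].
Repeating for g2, g3 and assembling the columns gives [[-1, 3, 3], [0, -1, 3], [2, -2, -2]].

[[-1, 3, 3], [0, -1, 3], [2, -2, -2]]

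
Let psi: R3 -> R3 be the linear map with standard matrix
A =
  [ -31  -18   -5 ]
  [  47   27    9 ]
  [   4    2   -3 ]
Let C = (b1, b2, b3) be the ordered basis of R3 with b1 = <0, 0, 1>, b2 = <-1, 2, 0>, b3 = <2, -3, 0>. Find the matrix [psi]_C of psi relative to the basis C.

Let P have columns b1, ..., b3. Then [psi]_C = P^(-1) A P.
Here det P = -1, so P^(-1) is integer; computing A P first and then P^(-1)(A P) gives [[-3, 0, 2], [3, -1, 2], [-1, -3, -3]].

[[-3, 0, 2], [3, -1, 2], [-1, -3, -3]]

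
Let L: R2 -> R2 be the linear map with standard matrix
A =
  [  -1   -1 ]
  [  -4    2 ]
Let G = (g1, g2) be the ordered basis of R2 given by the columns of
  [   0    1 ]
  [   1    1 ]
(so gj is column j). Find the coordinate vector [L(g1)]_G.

[3, -1]

Compute L(g1) = A g1 = [-1, 2] in standard coordinates.
Then write this in G-coordinates: solve for y in y_1 g1 + y_2 g2 = [-1, 2].
This gives y = [3, -1], which is column 1 of [L]_G.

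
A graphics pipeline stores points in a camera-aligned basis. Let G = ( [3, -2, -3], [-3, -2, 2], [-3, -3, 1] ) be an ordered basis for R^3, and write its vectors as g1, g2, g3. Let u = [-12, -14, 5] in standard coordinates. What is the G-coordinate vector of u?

We seek scalars with c_1 g1 + ... + c_3 g3 = u; equivalently solve M c = u where the columns of M are g1, ..., g3.
Gaussian elimination on [M | u] yields c = (1, 3, 2).
Check: g1 + 3g2 + 2g3 = [-12, -14, 5].

[1, 3, 2]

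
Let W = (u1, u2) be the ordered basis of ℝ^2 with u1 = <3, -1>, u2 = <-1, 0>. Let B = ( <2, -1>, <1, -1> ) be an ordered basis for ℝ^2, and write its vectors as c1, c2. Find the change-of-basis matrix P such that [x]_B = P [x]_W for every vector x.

[[2, -1], [-1, 1]]

Take x = uj: its W-coordinates are the j-th standard unit vector, so P e_j — column j of P — equals [uj]_B.
u1 = 2c1 - c2, giving column 1 = <2, -1>; repeating for each j gives P = [[2, -1], [-1, 1]].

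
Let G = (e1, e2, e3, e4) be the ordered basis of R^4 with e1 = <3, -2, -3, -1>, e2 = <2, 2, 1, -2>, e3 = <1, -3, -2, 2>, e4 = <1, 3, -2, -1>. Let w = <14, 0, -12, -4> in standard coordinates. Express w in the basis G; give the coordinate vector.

<2, 2, 2, 2>

Write w = c_1 e1 + ... + c_4 e4 and solve for the c_i.
Row-reducing the augmented matrix [M | w] gives c = (2, 2, 2, 2).
Check: 2e1 + 2e2 + 2e3 + 2e4 = <14, 0, -12, -4>.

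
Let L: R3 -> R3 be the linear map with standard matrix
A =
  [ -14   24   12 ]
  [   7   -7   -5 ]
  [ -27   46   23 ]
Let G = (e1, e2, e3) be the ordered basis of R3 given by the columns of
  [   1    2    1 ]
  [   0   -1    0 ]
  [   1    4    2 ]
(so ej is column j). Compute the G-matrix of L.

Let P have columns e1, ..., e3. Then [L]_G = P^(-1) A P.
Here det P = -1, so P^(-1) is integer; computing A P first and then P^(-1)(A P) gives [[0, 0, 1], [-2, -1, 3], [2, -2, 3]].

[[0, 0, 1], [-2, -1, 3], [2, -2, 3]]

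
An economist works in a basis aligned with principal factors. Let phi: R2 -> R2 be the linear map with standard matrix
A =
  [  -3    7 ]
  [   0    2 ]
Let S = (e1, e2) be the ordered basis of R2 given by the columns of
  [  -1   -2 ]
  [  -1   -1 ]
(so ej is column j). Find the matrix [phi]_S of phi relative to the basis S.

Let P have columns e1, e2. Then [phi]_S = P^(-1) A P.
Here det P = -1, so P^(-1) is integer; computing A P first and then P^(-1)(A P) gives [[0, 3], [2, -1]].

[[0, 3], [2, -1]]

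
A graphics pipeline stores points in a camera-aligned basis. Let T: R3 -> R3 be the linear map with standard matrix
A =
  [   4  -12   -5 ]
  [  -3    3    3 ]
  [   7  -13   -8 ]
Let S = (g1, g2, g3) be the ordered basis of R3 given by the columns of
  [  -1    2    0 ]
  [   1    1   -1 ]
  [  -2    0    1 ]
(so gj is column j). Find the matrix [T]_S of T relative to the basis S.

Let P have columns g1, ..., g3. Then [T]_S = P^(-1) A P.
Here det P = 1, so P^(-1) is integer; computing A P first and then P^(-1)(A P) gives [[2, 0, -3], [-2, -2, 2], [0, 1, -1]].

[[2, 0, -3], [-2, -2, 2], [0, 1, -1]]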